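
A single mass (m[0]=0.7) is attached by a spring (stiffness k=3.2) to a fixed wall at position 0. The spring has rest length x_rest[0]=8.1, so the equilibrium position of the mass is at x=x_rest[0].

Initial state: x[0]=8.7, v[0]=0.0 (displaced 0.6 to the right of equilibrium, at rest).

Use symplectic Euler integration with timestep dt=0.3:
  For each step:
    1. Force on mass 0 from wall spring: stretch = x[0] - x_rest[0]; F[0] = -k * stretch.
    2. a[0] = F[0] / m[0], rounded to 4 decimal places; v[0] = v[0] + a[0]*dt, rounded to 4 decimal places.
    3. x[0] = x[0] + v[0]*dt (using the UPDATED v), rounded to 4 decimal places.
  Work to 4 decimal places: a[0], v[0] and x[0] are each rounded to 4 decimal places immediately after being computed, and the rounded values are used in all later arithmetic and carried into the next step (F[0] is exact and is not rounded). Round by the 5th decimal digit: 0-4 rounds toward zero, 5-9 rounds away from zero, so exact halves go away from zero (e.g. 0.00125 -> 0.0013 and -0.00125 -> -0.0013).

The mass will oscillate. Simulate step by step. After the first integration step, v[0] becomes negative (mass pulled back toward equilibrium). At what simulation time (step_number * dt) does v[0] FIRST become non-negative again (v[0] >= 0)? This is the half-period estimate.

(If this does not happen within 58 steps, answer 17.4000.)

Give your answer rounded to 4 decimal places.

Step 0: x=[8.7000] v=[0.0000]
Step 1: x=[8.4531] v=[-0.8229]
Step 2: x=[8.0609] v=[-1.3072]
Step 3: x=[7.6848] v=[-1.2536]
Step 4: x=[7.4795] v=[-0.6842]
Step 5: x=[7.5295] v=[0.1668]
First v>=0 after going negative at step 5, time=1.5000

Answer: 1.5000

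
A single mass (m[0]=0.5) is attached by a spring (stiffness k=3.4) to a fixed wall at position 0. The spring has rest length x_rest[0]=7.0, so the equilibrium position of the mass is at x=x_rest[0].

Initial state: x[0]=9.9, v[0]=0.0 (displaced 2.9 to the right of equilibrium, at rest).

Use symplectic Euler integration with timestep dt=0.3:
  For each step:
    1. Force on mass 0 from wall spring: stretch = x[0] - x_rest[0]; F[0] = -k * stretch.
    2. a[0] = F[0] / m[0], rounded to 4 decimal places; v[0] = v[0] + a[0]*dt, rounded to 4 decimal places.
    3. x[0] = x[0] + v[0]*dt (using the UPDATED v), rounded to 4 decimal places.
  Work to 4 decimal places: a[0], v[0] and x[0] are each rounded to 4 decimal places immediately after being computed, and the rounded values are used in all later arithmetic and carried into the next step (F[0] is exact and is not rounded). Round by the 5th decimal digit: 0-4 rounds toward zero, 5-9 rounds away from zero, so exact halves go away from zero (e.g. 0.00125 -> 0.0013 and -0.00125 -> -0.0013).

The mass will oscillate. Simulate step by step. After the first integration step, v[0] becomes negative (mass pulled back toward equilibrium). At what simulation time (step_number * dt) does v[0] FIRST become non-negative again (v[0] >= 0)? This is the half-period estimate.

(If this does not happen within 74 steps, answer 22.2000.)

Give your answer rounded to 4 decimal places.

Answer: 1.2000

Derivation:
Step 0: x=[9.9000] v=[0.0000]
Step 1: x=[8.1252] v=[-5.9160]
Step 2: x=[5.6618] v=[-8.2114]
Step 3: x=[4.0174] v=[-5.4815]
Step 4: x=[4.1983] v=[0.6030]
First v>=0 after going negative at step 4, time=1.2000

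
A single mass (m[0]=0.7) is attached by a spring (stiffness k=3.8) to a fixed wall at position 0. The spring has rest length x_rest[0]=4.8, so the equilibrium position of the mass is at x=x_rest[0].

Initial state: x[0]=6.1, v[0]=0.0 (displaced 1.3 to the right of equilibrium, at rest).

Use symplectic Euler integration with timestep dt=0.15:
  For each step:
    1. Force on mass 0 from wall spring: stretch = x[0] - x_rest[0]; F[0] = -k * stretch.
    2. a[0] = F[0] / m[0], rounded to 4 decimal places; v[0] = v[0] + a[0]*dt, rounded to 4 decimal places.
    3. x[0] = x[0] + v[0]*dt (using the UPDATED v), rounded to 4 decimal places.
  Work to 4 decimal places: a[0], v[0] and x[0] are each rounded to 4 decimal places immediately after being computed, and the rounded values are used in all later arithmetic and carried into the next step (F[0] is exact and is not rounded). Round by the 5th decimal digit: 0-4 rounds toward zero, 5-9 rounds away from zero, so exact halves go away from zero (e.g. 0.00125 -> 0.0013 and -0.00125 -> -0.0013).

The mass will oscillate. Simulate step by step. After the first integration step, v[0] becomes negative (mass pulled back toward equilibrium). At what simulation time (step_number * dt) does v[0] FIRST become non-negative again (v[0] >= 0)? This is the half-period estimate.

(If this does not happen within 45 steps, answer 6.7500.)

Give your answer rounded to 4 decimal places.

Step 0: x=[6.1000] v=[0.0000]
Step 1: x=[5.9412] v=[-1.0586]
Step 2: x=[5.6430] v=[-1.9879]
Step 3: x=[5.2419] v=[-2.6743]
Step 4: x=[4.7868] v=[-3.0341]
Step 5: x=[4.3333] v=[-3.0233]
Step 6: x=[3.9368] v=[-2.6433]
Step 7: x=[3.6457] v=[-1.9404]
Step 8: x=[3.4956] v=[-1.0005]
Step 9: x=[3.5049] v=[0.0617]
First v>=0 after going negative at step 9, time=1.3500

Answer: 1.3500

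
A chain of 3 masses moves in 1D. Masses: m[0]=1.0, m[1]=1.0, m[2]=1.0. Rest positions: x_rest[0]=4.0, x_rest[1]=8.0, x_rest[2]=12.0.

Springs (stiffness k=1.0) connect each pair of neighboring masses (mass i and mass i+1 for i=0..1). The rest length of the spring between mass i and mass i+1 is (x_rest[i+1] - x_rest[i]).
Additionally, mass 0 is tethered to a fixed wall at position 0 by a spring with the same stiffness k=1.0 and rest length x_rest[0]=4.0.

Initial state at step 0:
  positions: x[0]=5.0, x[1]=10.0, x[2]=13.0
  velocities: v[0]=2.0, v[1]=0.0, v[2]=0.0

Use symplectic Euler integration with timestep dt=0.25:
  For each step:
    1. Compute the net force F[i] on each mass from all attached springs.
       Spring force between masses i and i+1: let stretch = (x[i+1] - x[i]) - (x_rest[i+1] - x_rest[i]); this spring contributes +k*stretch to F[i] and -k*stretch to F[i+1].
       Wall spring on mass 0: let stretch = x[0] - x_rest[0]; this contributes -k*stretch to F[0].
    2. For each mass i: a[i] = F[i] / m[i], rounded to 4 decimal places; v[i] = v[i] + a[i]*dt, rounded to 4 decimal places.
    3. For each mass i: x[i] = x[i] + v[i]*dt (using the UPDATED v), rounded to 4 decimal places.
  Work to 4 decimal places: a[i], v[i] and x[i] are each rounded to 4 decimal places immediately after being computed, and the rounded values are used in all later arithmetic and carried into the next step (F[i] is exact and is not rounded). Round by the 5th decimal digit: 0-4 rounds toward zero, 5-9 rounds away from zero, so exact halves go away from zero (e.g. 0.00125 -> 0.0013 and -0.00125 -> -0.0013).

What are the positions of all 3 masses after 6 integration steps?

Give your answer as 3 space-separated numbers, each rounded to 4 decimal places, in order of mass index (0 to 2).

Step 0: x=[5.0000 10.0000 13.0000] v=[2.0000 0.0000 0.0000]
Step 1: x=[5.5000 9.8750 13.0625] v=[2.0000 -0.5000 0.2500]
Step 2: x=[5.9297 9.6758 13.1758] v=[1.7188 -0.7969 0.4531]
Step 3: x=[6.2229 9.4612 13.3203] v=[1.1729 -0.8584 0.5781]
Step 4: x=[6.3296 9.2854 13.4736] v=[0.4268 -0.7032 0.6133]
Step 5: x=[6.2254 9.1866 13.6152] v=[-0.4167 -0.3951 0.5663]
Step 6: x=[5.9172 9.1795 13.7300] v=[-1.2328 -0.0283 0.4592]

Answer: 5.9172 9.1795 13.7300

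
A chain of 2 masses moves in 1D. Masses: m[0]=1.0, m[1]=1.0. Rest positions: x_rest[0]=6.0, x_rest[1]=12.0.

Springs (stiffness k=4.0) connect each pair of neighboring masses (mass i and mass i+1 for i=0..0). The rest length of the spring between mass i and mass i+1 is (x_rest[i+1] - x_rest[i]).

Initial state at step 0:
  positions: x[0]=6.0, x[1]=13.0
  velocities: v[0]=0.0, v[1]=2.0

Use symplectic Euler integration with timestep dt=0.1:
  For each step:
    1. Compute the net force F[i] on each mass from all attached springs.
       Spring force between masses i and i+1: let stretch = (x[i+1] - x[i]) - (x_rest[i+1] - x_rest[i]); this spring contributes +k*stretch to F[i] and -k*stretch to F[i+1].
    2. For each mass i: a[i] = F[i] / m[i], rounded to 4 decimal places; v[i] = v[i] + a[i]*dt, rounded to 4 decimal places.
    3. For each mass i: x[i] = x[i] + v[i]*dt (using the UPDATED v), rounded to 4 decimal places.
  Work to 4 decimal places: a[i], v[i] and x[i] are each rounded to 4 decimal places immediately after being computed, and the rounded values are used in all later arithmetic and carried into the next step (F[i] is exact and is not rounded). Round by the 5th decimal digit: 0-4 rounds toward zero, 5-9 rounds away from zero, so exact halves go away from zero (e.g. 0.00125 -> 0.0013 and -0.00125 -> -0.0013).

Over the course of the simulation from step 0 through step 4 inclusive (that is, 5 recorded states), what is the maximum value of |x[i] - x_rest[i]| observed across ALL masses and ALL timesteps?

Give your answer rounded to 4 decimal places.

Answer: 1.3700

Derivation:
Step 0: x=[6.0000 13.0000] v=[0.0000 2.0000]
Step 1: x=[6.0400 13.1600] v=[0.4000 1.6000]
Step 2: x=[6.1248 13.2752] v=[0.8480 1.1520]
Step 3: x=[6.2556 13.3444] v=[1.3082 0.6918]
Step 4: x=[6.4300 13.3700] v=[1.7437 0.2563]
Max displacement = 1.3700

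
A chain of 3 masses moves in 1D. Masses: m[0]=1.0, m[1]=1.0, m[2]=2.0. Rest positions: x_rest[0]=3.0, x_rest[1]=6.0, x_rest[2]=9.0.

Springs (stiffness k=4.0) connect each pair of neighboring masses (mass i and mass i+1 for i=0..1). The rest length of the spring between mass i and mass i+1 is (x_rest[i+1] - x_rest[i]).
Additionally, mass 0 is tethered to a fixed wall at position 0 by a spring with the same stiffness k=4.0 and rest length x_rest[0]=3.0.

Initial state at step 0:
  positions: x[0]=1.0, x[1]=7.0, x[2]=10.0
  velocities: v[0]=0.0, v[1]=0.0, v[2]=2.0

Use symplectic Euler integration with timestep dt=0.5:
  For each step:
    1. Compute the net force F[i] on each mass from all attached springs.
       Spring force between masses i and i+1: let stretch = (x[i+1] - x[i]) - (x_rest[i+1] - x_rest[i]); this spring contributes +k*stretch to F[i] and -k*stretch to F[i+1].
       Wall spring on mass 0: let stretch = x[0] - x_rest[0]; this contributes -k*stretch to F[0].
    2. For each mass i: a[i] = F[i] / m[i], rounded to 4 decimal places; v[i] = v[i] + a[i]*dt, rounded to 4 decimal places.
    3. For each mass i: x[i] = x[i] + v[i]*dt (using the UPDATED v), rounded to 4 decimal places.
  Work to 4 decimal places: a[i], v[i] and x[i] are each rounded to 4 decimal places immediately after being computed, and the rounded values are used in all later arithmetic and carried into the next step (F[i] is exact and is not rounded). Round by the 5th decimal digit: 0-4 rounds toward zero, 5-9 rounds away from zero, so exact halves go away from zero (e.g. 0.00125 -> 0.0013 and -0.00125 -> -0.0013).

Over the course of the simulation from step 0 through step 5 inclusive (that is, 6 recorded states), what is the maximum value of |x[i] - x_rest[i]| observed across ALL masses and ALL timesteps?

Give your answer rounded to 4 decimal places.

Step 0: x=[1.0000 7.0000 10.0000] v=[0.0000 0.0000 2.0000]
Step 1: x=[6.0000 4.0000 11.0000] v=[10.0000 -6.0000 2.0000]
Step 2: x=[3.0000 10.0000 10.0000] v=[-6.0000 12.0000 -2.0000]
Step 3: x=[4.0000 9.0000 10.5000] v=[2.0000 -2.0000 1.0000]
Step 4: x=[6.0000 4.5000 11.7500] v=[4.0000 -9.0000 2.5000]
Step 5: x=[0.5000 8.7500 10.8750] v=[-11.0000 8.5000 -1.7500]
Max displacement = 4.0000

Answer: 4.0000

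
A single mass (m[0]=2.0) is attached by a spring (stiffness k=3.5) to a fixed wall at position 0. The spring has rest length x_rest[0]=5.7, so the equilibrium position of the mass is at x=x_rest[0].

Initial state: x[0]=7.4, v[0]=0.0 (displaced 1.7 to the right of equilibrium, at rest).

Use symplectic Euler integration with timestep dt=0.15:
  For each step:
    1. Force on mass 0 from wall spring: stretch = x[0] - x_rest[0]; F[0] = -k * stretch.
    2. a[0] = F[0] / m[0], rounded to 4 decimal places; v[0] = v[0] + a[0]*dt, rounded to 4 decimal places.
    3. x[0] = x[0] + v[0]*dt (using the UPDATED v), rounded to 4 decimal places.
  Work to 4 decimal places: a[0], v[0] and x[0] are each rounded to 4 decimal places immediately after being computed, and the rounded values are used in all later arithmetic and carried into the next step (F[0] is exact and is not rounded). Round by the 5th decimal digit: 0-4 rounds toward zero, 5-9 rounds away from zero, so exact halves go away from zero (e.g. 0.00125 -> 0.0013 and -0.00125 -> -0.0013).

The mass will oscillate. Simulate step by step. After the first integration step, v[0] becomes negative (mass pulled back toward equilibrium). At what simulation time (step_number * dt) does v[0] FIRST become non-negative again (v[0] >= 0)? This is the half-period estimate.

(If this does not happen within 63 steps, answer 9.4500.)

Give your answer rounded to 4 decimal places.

Answer: 2.4000

Derivation:
Step 0: x=[7.4000] v=[0.0000]
Step 1: x=[7.3331] v=[-0.4463]
Step 2: x=[7.2019] v=[-0.8750]
Step 3: x=[7.0115] v=[-1.2692]
Step 4: x=[6.7695] v=[-1.6135]
Step 5: x=[6.4854] v=[-1.8942]
Step 6: x=[6.1703] v=[-2.1004]
Step 7: x=[5.8367] v=[-2.2239]
Step 8: x=[5.4977] v=[-2.2598]
Step 9: x=[5.1667] v=[-2.2067]
Step 10: x=[4.8567] v=[-2.0667]
Step 11: x=[4.5799] v=[-1.8453]
Step 12: x=[4.3472] v=[-1.5513]
Step 13: x=[4.1678] v=[-1.1962]
Step 14: x=[4.0487] v=[-0.7940]
Step 15: x=[3.9946] v=[-0.3605]
Step 16: x=[4.0077] v=[0.0872]
First v>=0 after going negative at step 16, time=2.4000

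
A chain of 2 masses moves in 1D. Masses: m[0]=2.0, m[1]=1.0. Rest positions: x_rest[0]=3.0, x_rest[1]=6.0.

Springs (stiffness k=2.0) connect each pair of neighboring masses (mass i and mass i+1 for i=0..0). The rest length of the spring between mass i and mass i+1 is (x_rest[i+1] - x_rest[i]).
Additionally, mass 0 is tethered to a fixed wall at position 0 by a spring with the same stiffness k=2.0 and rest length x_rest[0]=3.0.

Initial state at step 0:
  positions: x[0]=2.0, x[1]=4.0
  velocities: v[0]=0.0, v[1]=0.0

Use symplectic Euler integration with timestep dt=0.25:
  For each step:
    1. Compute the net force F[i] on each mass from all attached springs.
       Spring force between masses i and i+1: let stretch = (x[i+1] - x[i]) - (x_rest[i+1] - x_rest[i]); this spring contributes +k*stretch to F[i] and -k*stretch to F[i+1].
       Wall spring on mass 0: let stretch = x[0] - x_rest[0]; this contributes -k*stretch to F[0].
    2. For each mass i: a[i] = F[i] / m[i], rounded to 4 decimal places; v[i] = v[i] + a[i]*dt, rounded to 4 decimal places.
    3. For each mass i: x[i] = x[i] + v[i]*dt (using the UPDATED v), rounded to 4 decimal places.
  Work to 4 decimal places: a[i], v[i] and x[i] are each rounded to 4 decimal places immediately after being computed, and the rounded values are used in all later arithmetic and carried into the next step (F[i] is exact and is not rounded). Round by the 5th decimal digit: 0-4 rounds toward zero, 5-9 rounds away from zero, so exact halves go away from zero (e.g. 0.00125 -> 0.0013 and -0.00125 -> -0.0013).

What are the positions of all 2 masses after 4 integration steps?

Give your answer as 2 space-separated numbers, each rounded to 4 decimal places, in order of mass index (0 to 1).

Step 0: x=[2.0000 4.0000] v=[0.0000 0.0000]
Step 1: x=[2.0000 4.1250] v=[0.0000 0.5000]
Step 2: x=[2.0078 4.3594] v=[0.0313 0.9375]
Step 3: x=[2.0371 4.6748] v=[0.1173 1.2617]
Step 4: x=[2.1040 5.0355] v=[0.2675 1.4429]

Answer: 2.1040 5.0355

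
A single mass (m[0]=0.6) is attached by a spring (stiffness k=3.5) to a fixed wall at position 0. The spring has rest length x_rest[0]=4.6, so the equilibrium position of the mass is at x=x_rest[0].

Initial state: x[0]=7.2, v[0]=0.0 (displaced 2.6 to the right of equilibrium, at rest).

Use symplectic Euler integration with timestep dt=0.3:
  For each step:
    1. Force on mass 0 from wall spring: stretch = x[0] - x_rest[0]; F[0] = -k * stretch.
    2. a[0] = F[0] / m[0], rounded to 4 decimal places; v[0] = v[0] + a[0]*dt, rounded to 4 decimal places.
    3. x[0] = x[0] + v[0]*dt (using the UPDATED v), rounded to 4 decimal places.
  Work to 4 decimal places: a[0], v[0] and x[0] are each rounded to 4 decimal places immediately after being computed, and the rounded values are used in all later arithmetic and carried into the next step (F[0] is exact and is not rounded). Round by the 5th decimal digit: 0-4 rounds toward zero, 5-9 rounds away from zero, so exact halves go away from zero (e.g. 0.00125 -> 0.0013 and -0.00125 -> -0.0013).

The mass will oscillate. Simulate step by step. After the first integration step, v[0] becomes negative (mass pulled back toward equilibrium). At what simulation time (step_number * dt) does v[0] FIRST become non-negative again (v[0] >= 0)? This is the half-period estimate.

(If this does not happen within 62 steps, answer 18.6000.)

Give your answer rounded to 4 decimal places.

Step 0: x=[7.2000] v=[0.0000]
Step 1: x=[5.8350] v=[-4.5500]
Step 2: x=[3.8216] v=[-6.7113]
Step 3: x=[2.2169] v=[-5.3491]
Step 4: x=[1.8633] v=[-1.1787]
Step 5: x=[2.9465] v=[3.6105]
First v>=0 after going negative at step 5, time=1.5000

Answer: 1.5000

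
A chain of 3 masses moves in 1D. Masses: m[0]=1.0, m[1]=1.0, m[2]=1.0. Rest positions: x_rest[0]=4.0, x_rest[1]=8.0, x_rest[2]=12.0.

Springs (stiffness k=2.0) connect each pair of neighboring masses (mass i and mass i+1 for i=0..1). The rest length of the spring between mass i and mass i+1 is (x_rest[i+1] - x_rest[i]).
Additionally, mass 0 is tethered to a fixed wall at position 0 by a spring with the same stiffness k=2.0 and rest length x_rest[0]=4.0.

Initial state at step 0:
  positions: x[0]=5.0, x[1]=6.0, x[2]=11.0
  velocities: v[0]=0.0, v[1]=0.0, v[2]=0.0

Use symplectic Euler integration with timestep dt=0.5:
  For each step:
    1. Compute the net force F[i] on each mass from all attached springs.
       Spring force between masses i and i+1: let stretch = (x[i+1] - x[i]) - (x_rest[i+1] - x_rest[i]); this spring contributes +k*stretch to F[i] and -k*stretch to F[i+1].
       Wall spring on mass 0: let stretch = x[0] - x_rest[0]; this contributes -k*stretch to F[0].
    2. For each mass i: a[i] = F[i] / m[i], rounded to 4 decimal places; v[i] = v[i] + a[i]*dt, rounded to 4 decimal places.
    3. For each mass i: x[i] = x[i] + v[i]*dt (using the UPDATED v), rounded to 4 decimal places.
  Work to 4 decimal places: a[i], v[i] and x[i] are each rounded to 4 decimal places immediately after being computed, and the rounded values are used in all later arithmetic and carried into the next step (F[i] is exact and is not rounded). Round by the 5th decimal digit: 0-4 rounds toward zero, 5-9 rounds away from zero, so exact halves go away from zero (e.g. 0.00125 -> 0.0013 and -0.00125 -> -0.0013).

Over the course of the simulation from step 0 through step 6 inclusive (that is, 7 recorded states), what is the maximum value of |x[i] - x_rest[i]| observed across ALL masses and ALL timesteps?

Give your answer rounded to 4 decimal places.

Answer: 2.1719

Derivation:
Step 0: x=[5.0000 6.0000 11.0000] v=[0.0000 0.0000 0.0000]
Step 1: x=[3.0000 8.0000 10.5000] v=[-4.0000 4.0000 -1.0000]
Step 2: x=[2.0000 8.7500 10.7500] v=[-2.0000 1.5000 0.5000]
Step 3: x=[3.3750 7.1250 12.0000] v=[2.7500 -3.2500 2.5000]
Step 4: x=[4.9375 6.0625 12.8125] v=[3.1250 -2.1250 1.6250]
Step 5: x=[4.5938 7.8125 12.2500] v=[-0.6875 3.5000 -1.1250]
Step 6: x=[3.5625 10.1719 11.4688] v=[-2.0626 4.7188 -1.5625]
Max displacement = 2.1719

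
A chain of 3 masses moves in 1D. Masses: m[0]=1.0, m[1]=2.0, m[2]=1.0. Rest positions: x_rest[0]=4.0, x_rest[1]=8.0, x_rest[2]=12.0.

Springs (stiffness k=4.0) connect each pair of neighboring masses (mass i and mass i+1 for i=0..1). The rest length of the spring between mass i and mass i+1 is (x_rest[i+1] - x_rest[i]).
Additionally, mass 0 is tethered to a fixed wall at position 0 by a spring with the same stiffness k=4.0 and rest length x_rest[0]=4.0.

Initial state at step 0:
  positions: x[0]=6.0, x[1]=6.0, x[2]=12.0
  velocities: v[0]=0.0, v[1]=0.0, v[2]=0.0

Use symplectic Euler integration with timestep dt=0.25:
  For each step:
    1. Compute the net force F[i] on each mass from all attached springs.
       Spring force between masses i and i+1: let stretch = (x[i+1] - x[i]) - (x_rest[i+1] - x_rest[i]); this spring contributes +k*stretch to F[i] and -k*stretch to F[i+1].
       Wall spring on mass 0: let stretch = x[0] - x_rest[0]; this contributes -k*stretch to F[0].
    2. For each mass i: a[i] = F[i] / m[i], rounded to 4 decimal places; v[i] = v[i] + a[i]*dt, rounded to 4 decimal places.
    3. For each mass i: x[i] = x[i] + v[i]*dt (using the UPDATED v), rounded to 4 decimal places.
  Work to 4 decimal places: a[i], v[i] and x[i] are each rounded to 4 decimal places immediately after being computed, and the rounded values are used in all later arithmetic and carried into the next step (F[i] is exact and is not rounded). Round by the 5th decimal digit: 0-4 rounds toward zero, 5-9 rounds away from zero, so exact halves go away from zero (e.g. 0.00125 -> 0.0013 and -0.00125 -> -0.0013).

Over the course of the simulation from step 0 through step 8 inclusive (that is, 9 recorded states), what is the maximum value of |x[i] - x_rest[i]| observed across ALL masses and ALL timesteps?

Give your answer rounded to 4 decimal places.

Answer: 2.8906

Derivation:
Step 0: x=[6.0000 6.0000 12.0000] v=[0.0000 0.0000 0.0000]
Step 1: x=[4.5000 6.7500 11.5000] v=[-6.0000 3.0000 -2.0000]
Step 2: x=[2.4375 7.8125 10.8125] v=[-8.2500 4.2500 -2.7500]
Step 3: x=[1.1094 8.5781 10.3750] v=[-5.3125 3.0625 -1.7500]
Step 4: x=[1.3711 8.6348 10.4883] v=[1.0468 0.2266 0.4531]
Step 5: x=[3.1060 8.0152 11.1382] v=[6.9394 -2.4785 2.5996]
Step 6: x=[5.2917 7.1723 12.0074] v=[8.7426 -3.3716 3.4766]
Step 7: x=[6.6246 6.6987 12.6678] v=[5.3315 -1.8944 2.6415]
Step 8: x=[6.3199 6.9620 12.8359] v=[-1.2190 1.0531 0.6724]
Max displacement = 2.8906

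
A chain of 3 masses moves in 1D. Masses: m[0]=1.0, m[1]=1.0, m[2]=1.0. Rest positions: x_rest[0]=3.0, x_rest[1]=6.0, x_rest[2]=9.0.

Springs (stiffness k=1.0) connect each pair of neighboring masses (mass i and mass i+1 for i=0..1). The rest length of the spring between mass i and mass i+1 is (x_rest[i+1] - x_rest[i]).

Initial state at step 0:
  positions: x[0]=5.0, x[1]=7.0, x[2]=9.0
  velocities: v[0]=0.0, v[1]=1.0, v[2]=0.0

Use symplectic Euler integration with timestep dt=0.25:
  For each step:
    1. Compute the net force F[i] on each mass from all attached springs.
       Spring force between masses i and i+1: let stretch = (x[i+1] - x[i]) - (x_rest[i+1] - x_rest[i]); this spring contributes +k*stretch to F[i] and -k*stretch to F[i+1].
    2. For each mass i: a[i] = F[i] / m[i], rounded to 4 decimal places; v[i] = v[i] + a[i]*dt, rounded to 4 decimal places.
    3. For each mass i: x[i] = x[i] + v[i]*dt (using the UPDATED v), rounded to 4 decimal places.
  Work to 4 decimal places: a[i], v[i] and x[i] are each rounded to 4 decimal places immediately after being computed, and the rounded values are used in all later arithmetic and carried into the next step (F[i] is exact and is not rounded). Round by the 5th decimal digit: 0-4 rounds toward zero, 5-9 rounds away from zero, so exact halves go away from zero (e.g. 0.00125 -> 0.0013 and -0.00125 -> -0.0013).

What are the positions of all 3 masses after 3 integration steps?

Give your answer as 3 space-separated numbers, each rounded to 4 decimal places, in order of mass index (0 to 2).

Answer: 4.7038 7.6309 9.4153

Derivation:
Step 0: x=[5.0000 7.0000 9.0000] v=[0.0000 1.0000 0.0000]
Step 1: x=[4.9375 7.2500 9.0625] v=[-0.2500 1.0000 0.2500]
Step 2: x=[4.8320 7.4688 9.1992] v=[-0.4219 0.8750 0.5469]
Step 3: x=[4.7038 7.6309 9.4153] v=[-0.5127 0.6484 0.8643]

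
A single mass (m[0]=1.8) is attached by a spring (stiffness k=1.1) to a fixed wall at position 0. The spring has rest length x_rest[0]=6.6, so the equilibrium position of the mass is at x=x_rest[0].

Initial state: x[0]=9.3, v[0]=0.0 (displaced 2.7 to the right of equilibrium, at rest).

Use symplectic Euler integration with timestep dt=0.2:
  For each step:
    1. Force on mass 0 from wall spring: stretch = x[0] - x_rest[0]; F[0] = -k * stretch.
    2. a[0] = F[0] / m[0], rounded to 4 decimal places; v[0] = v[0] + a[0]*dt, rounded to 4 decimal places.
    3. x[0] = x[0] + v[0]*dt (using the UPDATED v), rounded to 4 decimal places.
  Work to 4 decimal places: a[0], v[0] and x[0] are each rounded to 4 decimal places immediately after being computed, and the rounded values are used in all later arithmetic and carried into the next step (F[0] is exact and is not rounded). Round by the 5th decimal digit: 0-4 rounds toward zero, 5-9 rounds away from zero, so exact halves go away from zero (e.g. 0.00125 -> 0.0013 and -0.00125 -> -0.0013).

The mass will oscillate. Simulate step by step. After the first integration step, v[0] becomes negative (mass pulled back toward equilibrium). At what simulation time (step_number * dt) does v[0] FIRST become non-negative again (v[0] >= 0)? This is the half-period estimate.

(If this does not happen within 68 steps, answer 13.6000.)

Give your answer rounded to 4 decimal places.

Step 0: x=[9.3000] v=[0.0000]
Step 1: x=[9.2340] v=[-0.3300]
Step 2: x=[9.1036] v=[-0.6519]
Step 3: x=[8.9120] v=[-0.9579]
Step 4: x=[8.6639] v=[-1.2405]
Step 5: x=[8.3653] v=[-1.4928]
Step 6: x=[8.0236] v=[-1.7086]
Step 7: x=[7.6471] v=[-1.8826]
Step 8: x=[7.2450] v=[-2.0106]
Step 9: x=[6.8271] v=[-2.0894]
Step 10: x=[6.4037] v=[-2.1172]
Step 11: x=[5.9851] v=[-2.0932]
Step 12: x=[5.5815] v=[-2.0180]
Step 13: x=[5.2028] v=[-1.8935]
Step 14: x=[4.8583] v=[-1.7227]
Step 15: x=[4.5563] v=[-1.5098]
Step 16: x=[4.3043] v=[-1.2600]
Step 17: x=[4.1084] v=[-0.9794]
Step 18: x=[3.9734] v=[-0.6749]
Step 19: x=[3.9026] v=[-0.3539]
Step 20: x=[3.8978] v=[-0.0242]
Step 21: x=[3.9590] v=[0.3061]
First v>=0 after going negative at step 21, time=4.2000

Answer: 4.2000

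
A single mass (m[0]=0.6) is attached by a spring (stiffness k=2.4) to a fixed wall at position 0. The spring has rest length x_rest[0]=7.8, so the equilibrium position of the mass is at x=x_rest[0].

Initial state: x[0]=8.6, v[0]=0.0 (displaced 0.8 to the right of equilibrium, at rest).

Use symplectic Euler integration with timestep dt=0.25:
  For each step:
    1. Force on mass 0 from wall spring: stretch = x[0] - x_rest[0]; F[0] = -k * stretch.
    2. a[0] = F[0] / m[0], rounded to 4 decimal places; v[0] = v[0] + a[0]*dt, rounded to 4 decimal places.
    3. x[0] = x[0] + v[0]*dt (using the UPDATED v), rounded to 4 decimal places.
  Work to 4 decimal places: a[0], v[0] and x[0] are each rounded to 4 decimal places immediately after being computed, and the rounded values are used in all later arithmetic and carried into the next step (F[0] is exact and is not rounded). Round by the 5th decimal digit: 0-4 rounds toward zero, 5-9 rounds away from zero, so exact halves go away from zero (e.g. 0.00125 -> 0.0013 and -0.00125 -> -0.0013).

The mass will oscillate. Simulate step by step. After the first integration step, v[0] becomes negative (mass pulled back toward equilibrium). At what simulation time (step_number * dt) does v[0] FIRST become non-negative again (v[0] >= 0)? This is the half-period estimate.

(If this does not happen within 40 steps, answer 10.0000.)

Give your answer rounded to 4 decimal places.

Answer: 1.7500

Derivation:
Step 0: x=[8.6000] v=[0.0000]
Step 1: x=[8.4000] v=[-0.8000]
Step 2: x=[8.0500] v=[-1.4000]
Step 3: x=[7.6375] v=[-1.6500]
Step 4: x=[7.2656] v=[-1.4875]
Step 5: x=[7.0273] v=[-0.9531]
Step 6: x=[6.9822] v=[-0.1804]
Step 7: x=[7.1416] v=[0.6374]
First v>=0 after going negative at step 7, time=1.7500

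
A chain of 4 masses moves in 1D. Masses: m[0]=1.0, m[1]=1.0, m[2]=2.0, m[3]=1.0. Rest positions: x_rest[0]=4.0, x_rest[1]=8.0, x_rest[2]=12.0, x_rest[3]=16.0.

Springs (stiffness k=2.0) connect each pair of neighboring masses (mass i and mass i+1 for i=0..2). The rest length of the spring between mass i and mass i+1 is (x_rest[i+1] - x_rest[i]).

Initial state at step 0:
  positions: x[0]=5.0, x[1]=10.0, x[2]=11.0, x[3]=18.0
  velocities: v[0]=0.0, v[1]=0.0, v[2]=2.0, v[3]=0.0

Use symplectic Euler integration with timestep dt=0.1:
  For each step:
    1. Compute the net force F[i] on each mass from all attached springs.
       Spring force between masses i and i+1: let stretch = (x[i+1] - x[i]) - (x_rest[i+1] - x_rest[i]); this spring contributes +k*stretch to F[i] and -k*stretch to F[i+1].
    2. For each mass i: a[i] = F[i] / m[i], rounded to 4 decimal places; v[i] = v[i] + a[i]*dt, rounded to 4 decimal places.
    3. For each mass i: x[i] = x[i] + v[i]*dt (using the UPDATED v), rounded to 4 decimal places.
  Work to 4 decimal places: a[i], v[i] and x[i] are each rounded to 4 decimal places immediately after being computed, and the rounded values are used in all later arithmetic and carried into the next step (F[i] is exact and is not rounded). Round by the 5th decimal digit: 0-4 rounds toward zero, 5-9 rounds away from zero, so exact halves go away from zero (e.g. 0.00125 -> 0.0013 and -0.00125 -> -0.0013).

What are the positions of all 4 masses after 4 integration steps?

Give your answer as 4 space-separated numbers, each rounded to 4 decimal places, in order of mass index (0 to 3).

Answer: 5.1714 9.3086 12.3228 17.4743

Derivation:
Step 0: x=[5.0000 10.0000 11.0000 18.0000] v=[0.0000 0.0000 2.0000 0.0000]
Step 1: x=[5.0200 9.9200 11.2600 17.9400] v=[0.2000 -0.8000 2.6000 -0.6000]
Step 2: x=[5.0580 9.7688 11.5734 17.8264] v=[0.3800 -1.5120 3.1340 -1.1360]
Step 3: x=[5.1102 9.5595 11.9313 17.6677] v=[0.5222 -2.0932 3.5788 -1.5866]
Step 4: x=[5.1714 9.3086 12.3228 17.4743] v=[0.6121 -2.5087 3.9153 -1.9339]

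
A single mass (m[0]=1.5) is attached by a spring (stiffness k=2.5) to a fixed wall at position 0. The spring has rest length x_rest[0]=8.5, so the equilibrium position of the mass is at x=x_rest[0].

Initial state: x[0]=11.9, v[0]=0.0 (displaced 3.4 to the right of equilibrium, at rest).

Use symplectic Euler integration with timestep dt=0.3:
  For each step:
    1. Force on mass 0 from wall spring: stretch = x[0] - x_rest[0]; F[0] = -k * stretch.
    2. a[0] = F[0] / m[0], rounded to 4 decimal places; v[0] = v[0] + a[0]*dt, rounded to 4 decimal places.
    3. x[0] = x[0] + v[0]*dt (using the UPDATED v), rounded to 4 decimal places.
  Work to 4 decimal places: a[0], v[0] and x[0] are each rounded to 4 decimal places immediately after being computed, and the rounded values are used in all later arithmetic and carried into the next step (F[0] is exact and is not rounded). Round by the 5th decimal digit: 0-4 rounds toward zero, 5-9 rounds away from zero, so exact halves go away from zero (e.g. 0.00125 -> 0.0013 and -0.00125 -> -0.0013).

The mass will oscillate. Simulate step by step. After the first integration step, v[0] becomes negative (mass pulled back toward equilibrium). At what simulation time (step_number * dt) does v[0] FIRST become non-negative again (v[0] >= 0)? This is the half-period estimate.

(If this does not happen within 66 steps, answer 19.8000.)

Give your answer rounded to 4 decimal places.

Answer: 2.7000

Derivation:
Step 0: x=[11.9000] v=[0.0000]
Step 1: x=[11.3900] v=[-1.7000]
Step 2: x=[10.4465] v=[-3.1450]
Step 3: x=[9.2110] v=[-4.1183]
Step 4: x=[7.8689] v=[-4.4738]
Step 5: x=[6.6214] v=[-4.1583]
Step 6: x=[5.6557] v=[-3.2190]
Step 7: x=[5.1166] v=[-1.7969]
Step 8: x=[5.0850] v=[-0.1052]
Step 9: x=[5.5657] v=[1.6023]
First v>=0 after going negative at step 9, time=2.7000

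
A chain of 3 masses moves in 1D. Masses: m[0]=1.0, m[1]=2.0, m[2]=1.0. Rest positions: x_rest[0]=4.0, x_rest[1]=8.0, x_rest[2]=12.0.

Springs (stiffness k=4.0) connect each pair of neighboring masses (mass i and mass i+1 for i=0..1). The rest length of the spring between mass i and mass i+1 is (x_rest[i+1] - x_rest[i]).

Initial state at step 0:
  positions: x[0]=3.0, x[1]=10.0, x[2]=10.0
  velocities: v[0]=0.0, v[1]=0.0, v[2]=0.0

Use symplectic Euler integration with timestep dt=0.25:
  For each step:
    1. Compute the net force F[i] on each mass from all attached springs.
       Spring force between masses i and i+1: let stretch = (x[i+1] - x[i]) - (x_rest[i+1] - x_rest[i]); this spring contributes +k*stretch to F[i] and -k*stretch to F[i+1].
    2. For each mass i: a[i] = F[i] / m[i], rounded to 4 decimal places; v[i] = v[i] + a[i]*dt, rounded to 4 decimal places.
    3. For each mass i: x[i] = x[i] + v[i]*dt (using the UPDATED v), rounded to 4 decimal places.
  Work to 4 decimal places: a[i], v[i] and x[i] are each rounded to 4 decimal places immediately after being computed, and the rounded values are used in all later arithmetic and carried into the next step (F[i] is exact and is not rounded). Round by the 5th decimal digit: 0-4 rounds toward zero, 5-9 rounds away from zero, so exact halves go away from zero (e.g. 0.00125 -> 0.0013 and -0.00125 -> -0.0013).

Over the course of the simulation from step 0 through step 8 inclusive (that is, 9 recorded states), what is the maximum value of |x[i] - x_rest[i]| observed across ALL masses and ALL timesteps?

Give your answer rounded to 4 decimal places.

Answer: 2.4434

Derivation:
Step 0: x=[3.0000 10.0000 10.0000] v=[0.0000 0.0000 0.0000]
Step 1: x=[3.7500 9.1250 11.0000] v=[3.0000 -3.5000 4.0000]
Step 2: x=[4.8438 7.8125 12.5313] v=[4.3750 -5.2500 6.1250]
Step 3: x=[5.6797 6.7188 13.8829] v=[3.3437 -4.3750 5.4062]
Step 4: x=[5.7754 6.3907 14.4434] v=[0.3828 -1.3125 2.2421]
Step 5: x=[5.0249 6.9923 13.9908] v=[-3.0019 2.4062 -1.8106]
Step 6: x=[3.7663 8.2228 12.7885] v=[-5.0345 4.9218 -4.8091]
Step 7: x=[2.6218 9.4669 11.4448] v=[-4.5780 4.9764 -5.3748]
Step 8: x=[2.1886 10.1026 10.6066] v=[-1.7329 2.5428 -3.3527]
Max displacement = 2.4434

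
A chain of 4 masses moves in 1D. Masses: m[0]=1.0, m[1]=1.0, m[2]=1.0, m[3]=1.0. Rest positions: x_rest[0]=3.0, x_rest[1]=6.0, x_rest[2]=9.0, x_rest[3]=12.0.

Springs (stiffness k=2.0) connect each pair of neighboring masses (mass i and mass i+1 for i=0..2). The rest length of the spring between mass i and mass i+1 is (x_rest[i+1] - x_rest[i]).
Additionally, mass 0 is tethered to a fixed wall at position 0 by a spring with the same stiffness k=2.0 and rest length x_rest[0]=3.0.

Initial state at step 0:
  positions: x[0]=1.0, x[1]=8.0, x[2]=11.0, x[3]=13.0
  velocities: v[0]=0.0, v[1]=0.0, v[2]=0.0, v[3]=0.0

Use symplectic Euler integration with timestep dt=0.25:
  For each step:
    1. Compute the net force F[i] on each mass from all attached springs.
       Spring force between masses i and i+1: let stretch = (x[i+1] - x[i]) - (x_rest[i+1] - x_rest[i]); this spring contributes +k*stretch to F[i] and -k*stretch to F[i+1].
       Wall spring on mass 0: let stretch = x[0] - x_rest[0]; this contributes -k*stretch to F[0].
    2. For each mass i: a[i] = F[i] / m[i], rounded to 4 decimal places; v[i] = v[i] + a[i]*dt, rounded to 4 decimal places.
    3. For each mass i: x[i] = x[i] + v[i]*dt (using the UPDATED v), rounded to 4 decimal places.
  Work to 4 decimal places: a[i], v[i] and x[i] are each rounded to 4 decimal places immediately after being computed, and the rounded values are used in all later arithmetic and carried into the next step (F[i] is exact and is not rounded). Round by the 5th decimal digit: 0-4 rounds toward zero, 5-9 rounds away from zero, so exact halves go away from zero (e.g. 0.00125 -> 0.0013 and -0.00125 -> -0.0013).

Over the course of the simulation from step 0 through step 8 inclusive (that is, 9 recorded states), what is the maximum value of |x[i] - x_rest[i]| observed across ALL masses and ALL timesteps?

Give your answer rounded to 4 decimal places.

Step 0: x=[1.0000 8.0000 11.0000 13.0000] v=[0.0000 0.0000 0.0000 0.0000]
Step 1: x=[1.7500 7.5000 10.8750 13.1250] v=[3.0000 -2.0000 -0.5000 0.5000]
Step 2: x=[3.0000 6.7031 10.6094 13.3438] v=[5.0000 -3.1875 -1.0625 0.8750]
Step 3: x=[4.3379 5.9316 10.1973 13.5958] v=[5.3516 -3.0859 -1.6485 1.0078]
Step 4: x=[5.3328 5.4941 9.6768 13.7980] v=[3.9795 -1.7499 -2.0821 0.8086]
Step 5: x=[5.6813 5.5593 9.1486 13.8600] v=[1.3938 0.2608 -2.1129 0.2480]
Step 6: x=[5.3043 6.0884 8.7606 13.7081] v=[-1.5079 2.1165 -1.5519 -0.6077]
Step 7: x=[4.3623 6.8536 8.6570 13.3127] v=[-3.7680 3.0606 -0.4143 -1.5815]
Step 8: x=[3.1864 7.5328 8.9100 12.7104] v=[-4.7035 2.7167 1.0119 -2.4094]
Max displacement = 2.6813

Answer: 2.6813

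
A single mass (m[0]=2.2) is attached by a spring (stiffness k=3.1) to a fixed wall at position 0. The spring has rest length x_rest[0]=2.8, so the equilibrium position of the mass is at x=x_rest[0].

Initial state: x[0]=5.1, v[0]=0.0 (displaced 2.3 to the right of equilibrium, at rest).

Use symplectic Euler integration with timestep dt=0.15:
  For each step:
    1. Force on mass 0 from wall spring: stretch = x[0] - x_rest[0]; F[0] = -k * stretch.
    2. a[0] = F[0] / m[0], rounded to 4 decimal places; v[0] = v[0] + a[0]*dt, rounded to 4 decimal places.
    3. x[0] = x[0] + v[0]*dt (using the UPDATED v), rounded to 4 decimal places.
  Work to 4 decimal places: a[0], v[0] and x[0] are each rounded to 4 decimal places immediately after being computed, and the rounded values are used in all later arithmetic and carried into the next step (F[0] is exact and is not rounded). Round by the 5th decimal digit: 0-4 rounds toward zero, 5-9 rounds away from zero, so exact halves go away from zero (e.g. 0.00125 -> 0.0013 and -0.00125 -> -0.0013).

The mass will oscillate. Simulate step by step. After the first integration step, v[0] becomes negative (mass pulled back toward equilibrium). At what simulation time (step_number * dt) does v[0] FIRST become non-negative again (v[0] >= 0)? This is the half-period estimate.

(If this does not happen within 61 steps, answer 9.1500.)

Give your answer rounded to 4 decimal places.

Step 0: x=[5.1000] v=[0.0000]
Step 1: x=[5.0271] v=[-0.4861]
Step 2: x=[4.8836] v=[-0.9568]
Step 3: x=[4.6740] v=[-1.3972]
Step 4: x=[4.4050] v=[-1.7933]
Step 5: x=[4.0851] v=[-2.1325]
Step 6: x=[3.7245] v=[-2.4041]
Step 7: x=[3.3346] v=[-2.5995]
Step 8: x=[2.9277] v=[-2.7125]
Step 9: x=[2.5168] v=[-2.7395]
Step 10: x=[2.1149] v=[-2.6796]
Step 11: x=[1.7347] v=[-2.5348]
Step 12: x=[1.3883] v=[-2.3096]
Step 13: x=[1.0866] v=[-2.0112]
Step 14: x=[0.8392] v=[-1.6491]
Step 15: x=[0.6540] v=[-1.2347]
Step 16: x=[0.5368] v=[-0.7811]
Step 17: x=[0.4914] v=[-0.3027]
Step 18: x=[0.5192] v=[0.1853]
First v>=0 after going negative at step 18, time=2.7000

Answer: 2.7000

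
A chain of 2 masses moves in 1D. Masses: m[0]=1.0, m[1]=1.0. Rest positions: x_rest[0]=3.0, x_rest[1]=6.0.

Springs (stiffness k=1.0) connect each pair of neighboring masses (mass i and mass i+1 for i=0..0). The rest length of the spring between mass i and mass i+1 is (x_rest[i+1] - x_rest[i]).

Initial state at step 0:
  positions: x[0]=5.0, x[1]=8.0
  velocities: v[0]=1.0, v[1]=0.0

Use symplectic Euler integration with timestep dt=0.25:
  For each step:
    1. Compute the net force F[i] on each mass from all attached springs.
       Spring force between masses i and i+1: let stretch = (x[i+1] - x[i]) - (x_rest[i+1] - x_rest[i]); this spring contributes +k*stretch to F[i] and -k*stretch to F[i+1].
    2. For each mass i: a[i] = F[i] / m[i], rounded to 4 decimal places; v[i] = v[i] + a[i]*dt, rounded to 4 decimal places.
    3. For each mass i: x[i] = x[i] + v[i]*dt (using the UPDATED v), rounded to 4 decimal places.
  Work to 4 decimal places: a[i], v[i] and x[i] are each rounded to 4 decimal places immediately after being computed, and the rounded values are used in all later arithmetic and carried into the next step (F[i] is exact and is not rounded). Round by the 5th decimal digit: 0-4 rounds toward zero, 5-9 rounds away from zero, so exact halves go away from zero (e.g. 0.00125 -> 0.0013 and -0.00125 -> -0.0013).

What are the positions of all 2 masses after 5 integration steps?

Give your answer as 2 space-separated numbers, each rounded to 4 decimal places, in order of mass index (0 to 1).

Answer: 5.9767 8.2735

Derivation:
Step 0: x=[5.0000 8.0000] v=[1.0000 0.0000]
Step 1: x=[5.2500 8.0000] v=[1.0000 0.0000]
Step 2: x=[5.4844 8.0156] v=[0.9375 0.0625]
Step 3: x=[5.6895 8.0605] v=[0.8203 0.1797]
Step 4: x=[5.8553 8.1448] v=[0.6631 0.3370]
Step 5: x=[5.9767 8.2735] v=[0.4855 0.5146]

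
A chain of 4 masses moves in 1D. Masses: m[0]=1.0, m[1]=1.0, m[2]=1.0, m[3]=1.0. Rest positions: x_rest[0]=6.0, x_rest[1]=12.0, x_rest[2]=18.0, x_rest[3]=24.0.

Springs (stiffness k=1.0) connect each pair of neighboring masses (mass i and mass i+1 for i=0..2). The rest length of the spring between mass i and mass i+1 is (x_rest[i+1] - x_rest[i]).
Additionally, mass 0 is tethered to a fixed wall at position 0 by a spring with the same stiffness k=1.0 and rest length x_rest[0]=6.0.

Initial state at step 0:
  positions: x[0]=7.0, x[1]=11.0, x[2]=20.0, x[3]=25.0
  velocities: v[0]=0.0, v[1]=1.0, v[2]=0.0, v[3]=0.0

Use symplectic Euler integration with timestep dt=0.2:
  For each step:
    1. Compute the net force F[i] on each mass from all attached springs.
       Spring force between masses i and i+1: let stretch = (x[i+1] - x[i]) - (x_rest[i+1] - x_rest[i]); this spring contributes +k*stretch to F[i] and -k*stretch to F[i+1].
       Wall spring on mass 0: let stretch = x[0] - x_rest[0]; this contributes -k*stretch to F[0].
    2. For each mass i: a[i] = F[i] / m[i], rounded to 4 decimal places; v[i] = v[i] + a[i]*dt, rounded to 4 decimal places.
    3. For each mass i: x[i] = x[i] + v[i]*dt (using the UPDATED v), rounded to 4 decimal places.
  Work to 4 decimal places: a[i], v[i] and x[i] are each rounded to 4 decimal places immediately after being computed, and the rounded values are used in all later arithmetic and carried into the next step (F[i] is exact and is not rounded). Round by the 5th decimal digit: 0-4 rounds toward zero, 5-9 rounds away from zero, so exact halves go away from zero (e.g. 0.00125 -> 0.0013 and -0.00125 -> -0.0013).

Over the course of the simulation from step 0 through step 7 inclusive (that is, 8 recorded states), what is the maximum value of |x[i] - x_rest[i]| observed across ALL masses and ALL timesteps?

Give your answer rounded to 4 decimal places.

Answer: 2.6003

Derivation:
Step 0: x=[7.0000 11.0000 20.0000 25.0000] v=[0.0000 1.0000 0.0000 0.0000]
Step 1: x=[6.8800 11.4000 19.8400 25.0400] v=[-0.6000 2.0000 -0.8000 0.2000]
Step 2: x=[6.6656 11.9568 19.5504 25.1120] v=[-1.0720 2.7840 -1.4480 0.3600]
Step 3: x=[6.3962 12.6057 19.1795 25.2015] v=[-1.3469 3.2445 -1.8544 0.4477]
Step 4: x=[6.1194 13.2692 18.7865 25.2902] v=[-1.3842 3.3174 -1.9648 0.4433]
Step 5: x=[5.8838 13.8674 18.4330 25.3587] v=[-1.1781 2.9909 -1.7675 0.3426]
Step 6: x=[5.7322 14.3289 18.1739 25.3902] v=[-0.7581 2.3073 -1.2955 0.1575]
Step 7: x=[5.6952 14.6003 18.0497 25.3730] v=[-0.1852 1.3570 -0.6212 -0.0858]
Max displacement = 2.6003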